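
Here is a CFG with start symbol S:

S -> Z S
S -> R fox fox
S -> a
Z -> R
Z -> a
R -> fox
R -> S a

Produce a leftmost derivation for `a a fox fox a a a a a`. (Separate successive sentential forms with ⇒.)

S ⇒ Z S   [S -> Z S]
Z S ⇒ R S   [Z -> R]
R S ⇒ S a S   [R -> S a]
S a S ⇒ Z S a S   [S -> Z S]
Z S a S ⇒ R S a S   [Z -> R]
R S a S ⇒ S a S a S   [R -> S a]
S a S a S ⇒ R fox fox a S a S   [S -> R fox fox]
R fox fox a S a S ⇒ S a fox fox a S a S   [R -> S a]
S a fox fox a S a S ⇒ a a fox fox a S a S   [S -> a]
a a fox fox a S a S ⇒ a a fox fox a Z S a S   [S -> Z S]
a a fox fox a Z S a S ⇒ a a fox fox a a S a S   [Z -> a]
a a fox fox a a S a S ⇒ a a fox fox a a a a S   [S -> a]
a a fox fox a a a a S ⇒ a a fox fox a a a a a   [S -> a]

S ⇒ Z S ⇒ R S ⇒ S a S ⇒ Z S a S ⇒ R S a S ⇒ S a S a S ⇒ R fox fox a S a S ⇒ S a fox fox a S a S ⇒ a a fox fox a S a S ⇒ a a fox fox a Z S a S ⇒ a a fox fox a a S a S ⇒ a a fox fox a a a a S ⇒ a a fox fox a a a a a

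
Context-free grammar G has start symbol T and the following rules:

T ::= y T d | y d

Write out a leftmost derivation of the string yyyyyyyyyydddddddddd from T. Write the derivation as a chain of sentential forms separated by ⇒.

T ⇒ yTd ⇒ yyTdd ⇒ yyyTddd ⇒ yyyyTdddd ⇒ yyyyyTddddd ⇒ yyyyyyTdddddd ⇒ yyyyyyyTddddddd ⇒ yyyyyyyyTdddddddd ⇒ yyyyyyyyyTddddddddd ⇒ yyyyyyyyyydddddddddd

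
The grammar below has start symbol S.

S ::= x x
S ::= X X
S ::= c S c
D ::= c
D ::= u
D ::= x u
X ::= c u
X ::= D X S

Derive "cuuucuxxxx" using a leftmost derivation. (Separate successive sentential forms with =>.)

S => XX   [S ::= X X]
XX => cuX   [X ::= c u]
cuX => cuDXS   [X ::= D X S]
cuDXS => cuuXS   [D ::= u]
cuuXS => cuuDXSS   [X ::= D X S]
cuuDXSS => cuuuXSS   [D ::= u]
cuuuXSS => cuuucuSS   [X ::= c u]
cuuucuSS => cuuucuxxS   [S ::= x x]
cuuucuxxS => cuuucuxxxx   [S ::= x x]

S => XX => cuX => cuDXS => cuuXS => cuuDXSS => cuuuXSS => cuuucuSS => cuuucuxxS => cuuucuxxxx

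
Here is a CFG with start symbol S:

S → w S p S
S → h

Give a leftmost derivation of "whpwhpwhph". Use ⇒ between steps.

S ⇒ wSpS ⇒ whpS ⇒ whpwSpS ⇒ whpwhpS ⇒ whpwhpwSpS ⇒ whpwhpwhpS ⇒ whpwhpwhph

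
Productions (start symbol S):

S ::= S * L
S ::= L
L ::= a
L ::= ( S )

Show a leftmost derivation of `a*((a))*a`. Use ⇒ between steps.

S ⇒ S*L ⇒ S*L*L ⇒ L*L*L ⇒ a*L*L ⇒ a*(S)*L ⇒ a*(L)*L ⇒ a*((S))*L ⇒ a*((L))*L ⇒ a*((a))*L ⇒ a*((a))*a

S ⇒ S*L   [S ::= S * L]
S*L ⇒ S*L*L   [S ::= S * L]
S*L*L ⇒ L*L*L   [S ::= L]
L*L*L ⇒ a*L*L   [L ::= a]
a*L*L ⇒ a*(S)*L   [L ::= ( S )]
a*(S)*L ⇒ a*(L)*L   [S ::= L]
a*(L)*L ⇒ a*((S))*L   [L ::= ( S )]
a*((S))*L ⇒ a*((L))*L   [S ::= L]
a*((L))*L ⇒ a*((a))*L   [L ::= a]
a*((a))*L ⇒ a*((a))*a   [L ::= a]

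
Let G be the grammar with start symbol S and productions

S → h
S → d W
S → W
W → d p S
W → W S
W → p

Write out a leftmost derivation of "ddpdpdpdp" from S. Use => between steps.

S => dW => ddpS => ddpW => ddpdpS => ddpdpW => ddpdpdpS => ddpdpdpdW => ddpdpdpdp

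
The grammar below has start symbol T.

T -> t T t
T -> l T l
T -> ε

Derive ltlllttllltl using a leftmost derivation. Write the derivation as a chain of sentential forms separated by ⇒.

T ⇒ lTl ⇒ ltTtl ⇒ ltlTltl ⇒ ltllTlltl ⇒ ltlllTllltl ⇒ ltllltTtllltl ⇒ ltlllttllltl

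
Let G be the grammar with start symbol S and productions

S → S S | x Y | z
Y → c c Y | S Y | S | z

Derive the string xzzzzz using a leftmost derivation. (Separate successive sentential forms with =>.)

S => SS   [S → S S]
SS => SSS   [S → S S]
SSS => xYSS   [S → x Y]
xYSS => xSYSS   [Y → S Y]
xSYSS => xSSYSS   [S → S S]
xSSYSS => xzSYSS   [S → z]
xzSYSS => xzzYSS   [S → z]
xzzYSS => xzzzSS   [Y → z]
xzzzSS => xzzzzS   [S → z]
xzzzzS => xzzzzz   [S → z]

S=>SS=>SSS=>xYSS=>xSYSS=>xSSYSS=>xzSYSS=>xzzYSS=>xzzzSS=>xzzzzS=>xzzzzz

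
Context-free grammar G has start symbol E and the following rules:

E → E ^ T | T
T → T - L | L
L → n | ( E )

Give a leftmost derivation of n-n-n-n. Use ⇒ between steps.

E ⇒ T ⇒ T-L ⇒ T-L-L ⇒ T-L-L-L ⇒ L-L-L-L ⇒ n-L-L-L ⇒ n-n-L-L ⇒ n-n-n-L ⇒ n-n-n-n

E ⇒ T   [E → T]
T ⇒ T-L   [T → T - L]
T-L ⇒ T-L-L   [T → T - L]
T-L-L ⇒ T-L-L-L   [T → T - L]
T-L-L-L ⇒ L-L-L-L   [T → L]
L-L-L-L ⇒ n-L-L-L   [L → n]
n-L-L-L ⇒ n-n-L-L   [L → n]
n-n-L-L ⇒ n-n-n-L   [L → n]
n-n-n-L ⇒ n-n-n-n   [L → n]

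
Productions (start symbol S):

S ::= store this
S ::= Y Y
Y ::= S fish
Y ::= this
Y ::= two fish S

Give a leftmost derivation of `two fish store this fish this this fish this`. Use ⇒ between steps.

S ⇒ Y Y ⇒ S fish Y ⇒ Y Y fish Y ⇒ two fish S Y fish Y ⇒ two fish Y Y Y fish Y ⇒ two fish S fish Y Y fish Y ⇒ two fish store this fish Y Y fish Y ⇒ two fish store this fish this Y fish Y ⇒ two fish store this fish this this fish Y ⇒ two fish store this fish this this fish this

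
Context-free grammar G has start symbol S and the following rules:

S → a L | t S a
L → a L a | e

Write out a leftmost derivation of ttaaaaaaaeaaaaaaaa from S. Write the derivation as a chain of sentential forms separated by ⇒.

S ⇒ tSa   [S → t S a]
tSa ⇒ ttSaa   [S → t S a]
ttSaa ⇒ ttaLaa   [S → a L]
ttaLaa ⇒ ttaaLaaa   [L → a L a]
ttaaLaaa ⇒ ttaaaLaaaa   [L → a L a]
ttaaaLaaaa ⇒ ttaaaaLaaaaa   [L → a L a]
ttaaaaLaaaaa ⇒ ttaaaaaLaaaaaa   [L → a L a]
ttaaaaaLaaaaaa ⇒ ttaaaaaaLaaaaaaa   [L → a L a]
ttaaaaaaLaaaaaaa ⇒ ttaaaaaaaLaaaaaaaa   [L → a L a]
ttaaaaaaaLaaaaaaaa ⇒ ttaaaaaaaeaaaaaaaa   [L → e]

S ⇒ tSa ⇒ ttSaa ⇒ ttaLaa ⇒ ttaaLaaa ⇒ ttaaaLaaaa ⇒ ttaaaaLaaaaa ⇒ ttaaaaaLaaaaaa ⇒ ttaaaaaaLaaaaaaa ⇒ ttaaaaaaaLaaaaaaaa ⇒ ttaaaaaaaeaaaaaaaa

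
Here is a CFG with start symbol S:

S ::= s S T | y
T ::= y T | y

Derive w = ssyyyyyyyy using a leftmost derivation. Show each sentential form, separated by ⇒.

S ⇒ sST ⇒ ssSTT ⇒ ssyTT ⇒ ssyyTT ⇒ ssyyyTT ⇒ ssyyyyTT ⇒ ssyyyyyTT ⇒ ssyyyyyyTT ⇒ ssyyyyyyyT ⇒ ssyyyyyyyy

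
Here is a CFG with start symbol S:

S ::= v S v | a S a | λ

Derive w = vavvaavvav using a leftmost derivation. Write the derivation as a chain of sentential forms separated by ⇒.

S ⇒ vSv ⇒ vaSav ⇒ vavSvav ⇒ vavvSvvav ⇒ vavvaSavvav ⇒ vavvaavvav

S ⇒ vSv   [S ::= v S v]
vSv ⇒ vaSav   [S ::= a S a]
vaSav ⇒ vavSvav   [S ::= v S v]
vavSvav ⇒ vavvSvvav   [S ::= v S v]
vavvSvvav ⇒ vavvaSavvav   [S ::= a S a]
vavvaSavvav ⇒ vavvaavvav   [S ::= λ]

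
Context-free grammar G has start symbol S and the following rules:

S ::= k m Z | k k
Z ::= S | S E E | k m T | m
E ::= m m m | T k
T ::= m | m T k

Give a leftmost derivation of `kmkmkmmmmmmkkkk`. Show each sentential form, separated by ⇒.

S ⇒ kmZ   [S ::= k m Z]
kmZ ⇒ kmS   [Z ::= S]
kmS ⇒ kmkmZ   [S ::= k m Z]
kmkmZ ⇒ kmkmkmT   [Z ::= k m T]
kmkmkmT ⇒ kmkmkmmTk   [T ::= m T k]
kmkmkmmTk ⇒ kmkmkmmmTkk   [T ::= m T k]
kmkmkmmmTkk ⇒ kmkmkmmmmTkkk   [T ::= m T k]
kmkmkmmmmTkkk ⇒ kmkmkmmmmmTkkkk   [T ::= m T k]
kmkmkmmmmmTkkkk ⇒ kmkmkmmmmmmkkkk   [T ::= m]

S ⇒ kmZ ⇒ kmS ⇒ kmkmZ ⇒ kmkmkmT ⇒ kmkmkmmTk ⇒ kmkmkmmmTkk ⇒ kmkmkmmmmTkkk ⇒ kmkmkmmmmmTkkkk ⇒ kmkmkmmmmmmkkkk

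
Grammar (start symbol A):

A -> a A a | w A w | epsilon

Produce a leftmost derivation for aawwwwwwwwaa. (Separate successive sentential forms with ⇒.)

A⇒aAa⇒aaAaa⇒aawAwaa⇒aawwAwwaa⇒aawwwAwwwaa⇒aawwwwAwwwwaa⇒aawwwwwwwwaa

A ⇒ aAa   [A -> a A a]
aAa ⇒ aaAaa   [A -> a A a]
aaAaa ⇒ aawAwaa   [A -> w A w]
aawAwaa ⇒ aawwAwwaa   [A -> w A w]
aawwAwwaa ⇒ aawwwAwwwaa   [A -> w A w]
aawwwAwwwaa ⇒ aawwwwAwwwwaa   [A -> w A w]
aawwwwAwwwwaa ⇒ aawwwwwwwwaa   [A -> epsilon]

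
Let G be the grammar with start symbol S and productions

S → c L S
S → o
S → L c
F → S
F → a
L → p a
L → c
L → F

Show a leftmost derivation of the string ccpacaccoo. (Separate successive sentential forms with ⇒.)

S ⇒ cLS ⇒ cFS ⇒ cSS ⇒ ccLSS ⇒ ccpaSS ⇒ ccpacLSS ⇒ ccpacFSS ⇒ ccpacaSS ⇒ ccpacacLSS ⇒ ccpacaccSS ⇒ ccpacaccoS ⇒ ccpacaccoo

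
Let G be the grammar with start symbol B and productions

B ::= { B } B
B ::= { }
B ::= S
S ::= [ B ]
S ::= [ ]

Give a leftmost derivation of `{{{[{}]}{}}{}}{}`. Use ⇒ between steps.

B⇒{B}B⇒{{B}B}B⇒{{{B}B}B}B⇒{{{S}B}B}B⇒{{{[B]}B}B}B⇒{{{[{}]}B}B}B⇒{{{[{}]}{}}B}B⇒{{{[{}]}{}}{}}B⇒{{{[{}]}{}}{}}{}

B ⇒ {B}B   [B ::= { B } B]
{B}B ⇒ {{B}B}B   [B ::= { B } B]
{{B}B}B ⇒ {{{B}B}B}B   [B ::= { B } B]
{{{B}B}B}B ⇒ {{{S}B}B}B   [B ::= S]
{{{S}B}B}B ⇒ {{{[B]}B}B}B   [S ::= [ B ]]
{{{[B]}B}B}B ⇒ {{{[{}]}B}B}B   [B ::= { }]
{{{[{}]}B}B}B ⇒ {{{[{}]}{}}B}B   [B ::= { }]
{{{[{}]}{}}B}B ⇒ {{{[{}]}{}}{}}B   [B ::= { }]
{{{[{}]}{}}{}}B ⇒ {{{[{}]}{}}{}}{}   [B ::= { }]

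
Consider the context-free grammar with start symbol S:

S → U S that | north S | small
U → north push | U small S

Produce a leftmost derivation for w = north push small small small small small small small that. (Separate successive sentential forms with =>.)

S => U S that   [S → U S that]
U S that => U small S S that   [U → U small S]
U small S S that => U small S small S S that   [U → U small S]
U small S small S S that => U small S small S small S S that   [U → U small S]
U small S small S small S S that => north push small S small S small S S that   [U → north push]
north push small S small S small S S that => north push small small small S small S S that   [S → small]
north push small small small S small S S that => north push small small small small small S S that   [S → small]
north push small small small small small S S that => north push small small small small small small S that   [S → small]
north push small small small small small small S that => north push small small small small small small small that   [S → small]

S => U S that => U small S S that => U small S small S S that => U small S small S small S S that => north push small S small S small S S that => north push small small small S small S S that => north push small small small small small S S that => north push small small small small small small S that => north push small small small small small small small that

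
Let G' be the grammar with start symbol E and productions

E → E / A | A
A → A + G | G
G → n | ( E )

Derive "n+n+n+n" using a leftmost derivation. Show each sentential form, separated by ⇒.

E ⇒ A   [E → A]
A ⇒ A+G   [A → A + G]
A+G ⇒ A+G+G   [A → A + G]
A+G+G ⇒ A+G+G+G   [A → A + G]
A+G+G+G ⇒ G+G+G+G   [A → G]
G+G+G+G ⇒ n+G+G+G   [G → n]
n+G+G+G ⇒ n+n+G+G   [G → n]
n+n+G+G ⇒ n+n+n+G   [G → n]
n+n+n+G ⇒ n+n+n+n   [G → n]

E ⇒ A ⇒ A+G ⇒ A+G+G ⇒ A+G+G+G ⇒ G+G+G+G ⇒ n+G+G+G ⇒ n+n+G+G ⇒ n+n+n+G ⇒ n+n+n+n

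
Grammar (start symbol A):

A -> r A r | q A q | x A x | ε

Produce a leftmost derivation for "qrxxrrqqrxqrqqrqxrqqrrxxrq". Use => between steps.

A => qAq   [A -> q A q]
qAq => qrArq   [A -> r A r]
qrArq => qrxAxrq   [A -> x A x]
qrxAxrq => qrxxAxxrq   [A -> x A x]
qrxxAxxrq => qrxxrArxxrq   [A -> r A r]
qrxxrArxxrq => qrxxrrArrxxrq   [A -> r A r]
qrxxrrArrxxrq => qrxxrrqAqrrxxrq   [A -> q A q]
qrxxrrqAqrrxxrq => qrxxrrqqAqqrrxxrq   [A -> q A q]
qrxxrrqqAqqrrxxrq => qrxxrrqqrArqqrrxxrq   [A -> r A r]
qrxxrrqqrArqqrrxxrq => qrxxrrqqrxAxrqqrrxxrq   [A -> x A x]
qrxxrrqqrxAxrqqrrxxrq => qrxxrrqqrxqAqxrqqrrxxrq   [A -> q A q]
qrxxrrqqrxqAqxrqqrrxxrq => qrxxrrqqrxqrArqxrqqrrxxrq   [A -> r A r]
qrxxrrqqrxqrArqxrqqrrxxrq => qrxxrrqqrxqrqAqrqxrqqrrxxrq   [A -> q A q]
qrxxrrqqrxqrqAqrqxrqqrrxxrq => qrxxrrqqrxqrqqrqxrqqrrxxrq   [A -> ε]

A => qAq => qrArq => qrxAxrq => qrxxAxxrq => qrxxrArxxrq => qrxxrrArrxxrq => qrxxrrqAqrrxxrq => qrxxrrqqAqqrrxxrq => qrxxrrqqrArqqrrxxrq => qrxxrrqqrxAxrqqrrxxrq => qrxxrrqqrxqAqxrqqrrxxrq => qrxxrrqqrxqrArqxrqqrrxxrq => qrxxrrqqrxqrqAqrqxrqqrrxxrq => qrxxrrqqrxqrqqrqxrqqrrxxrq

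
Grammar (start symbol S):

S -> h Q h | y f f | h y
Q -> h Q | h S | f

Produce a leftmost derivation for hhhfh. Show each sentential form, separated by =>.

S => hQh   [S -> h Q h]
hQh => hhQh   [Q -> h Q]
hhQh => hhhQh   [Q -> h Q]
hhhQh => hhhfh   [Q -> f]

S => hQh => hhQh => hhhQh => hhhfh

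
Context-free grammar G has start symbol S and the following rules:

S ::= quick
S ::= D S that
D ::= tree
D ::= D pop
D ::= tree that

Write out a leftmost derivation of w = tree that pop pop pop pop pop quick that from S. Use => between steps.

S => D S that => D pop S that => D pop pop S that => D pop pop pop S that => D pop pop pop pop S that => D pop pop pop pop pop S that => tree that pop pop pop pop pop S that => tree that pop pop pop pop pop quick that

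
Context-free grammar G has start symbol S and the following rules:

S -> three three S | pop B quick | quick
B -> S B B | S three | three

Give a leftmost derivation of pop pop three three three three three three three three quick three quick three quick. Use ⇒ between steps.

S ⇒ pop B quick   [S -> pop B quick]
pop B quick ⇒ pop S three quick   [B -> S three]
pop S three quick ⇒ pop pop B quick three quick   [S -> pop B quick]
pop pop B quick three quick ⇒ pop pop S three quick three quick   [B -> S three]
pop pop S three quick three quick ⇒ pop pop three three S three quick three quick   [S -> three three S]
pop pop three three S three quick three quick ⇒ pop pop three three three three S three quick three quick   [S -> three three S]
pop pop three three three three S three quick three quick ⇒ pop pop three three three three three three S three quick three quick   [S -> three three S]
pop pop three three three three three three S three quick three quick ⇒ pop pop three three three three three three three three S three quick three quick   [S -> three three S]
pop pop three three three three three three three three S three quick three quick ⇒ pop pop three three three three three three three three quick three quick three quick   [S -> quick]

S ⇒ pop B quick ⇒ pop S three quick ⇒ pop pop B quick three quick ⇒ pop pop S three quick three quick ⇒ pop pop three three S three quick three quick ⇒ pop pop three three three three S three quick three quick ⇒ pop pop three three three three three three S three quick three quick ⇒ pop pop three three three three three three three three S three quick three quick ⇒ pop pop three three three three three three three three quick three quick three quick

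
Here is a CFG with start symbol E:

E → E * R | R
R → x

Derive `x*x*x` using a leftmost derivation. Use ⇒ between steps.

E⇒E*R⇒E*R*R⇒R*R*R⇒x*R*R⇒x*x*R⇒x*x*x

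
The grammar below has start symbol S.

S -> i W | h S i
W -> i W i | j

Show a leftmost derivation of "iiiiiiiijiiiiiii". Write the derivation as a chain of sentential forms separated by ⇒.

S ⇒ iW ⇒ iiWi ⇒ iiiWii ⇒ iiiiWiii ⇒ iiiiiWiiii ⇒ iiiiiiWiiiii ⇒ iiiiiiiWiiiiii ⇒ iiiiiiiiWiiiiiii ⇒ iiiiiiiijiiiiiii

S ⇒ iW   [S -> i W]
iW ⇒ iiWi   [W -> i W i]
iiWi ⇒ iiiWii   [W -> i W i]
iiiWii ⇒ iiiiWiii   [W -> i W i]
iiiiWiii ⇒ iiiiiWiiii   [W -> i W i]
iiiiiWiiii ⇒ iiiiiiWiiiii   [W -> i W i]
iiiiiiWiiiii ⇒ iiiiiiiWiiiiii   [W -> i W i]
iiiiiiiWiiiiii ⇒ iiiiiiiiWiiiiiii   [W -> i W i]
iiiiiiiiWiiiiiii ⇒ iiiiiiiijiiiiiii   [W -> j]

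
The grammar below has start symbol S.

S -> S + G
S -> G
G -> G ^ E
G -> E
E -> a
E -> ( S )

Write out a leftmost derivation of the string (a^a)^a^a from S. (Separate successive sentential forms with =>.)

S => G => G^E => G^E^E => E^E^E => (S)^E^E => (G)^E^E => (G^E)^E^E => (E^E)^E^E => (a^E)^E^E => (a^a)^E^E => (a^a)^a^E => (a^a)^a^a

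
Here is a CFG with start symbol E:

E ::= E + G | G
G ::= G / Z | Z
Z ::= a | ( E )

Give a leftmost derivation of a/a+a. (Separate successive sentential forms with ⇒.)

E ⇒ E+G ⇒ G+G ⇒ G/Z+G ⇒ Z/Z+G ⇒ a/Z+G ⇒ a/a+G ⇒ a/a+Z ⇒ a/a+a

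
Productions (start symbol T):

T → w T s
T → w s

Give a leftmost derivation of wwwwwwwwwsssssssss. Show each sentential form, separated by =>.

T => wTs => wwTss => wwwTsss => wwwwTssss => wwwwwTsssss => wwwwwwTssssss => wwwwwwwTsssssss => wwwwwwwwTssssssss => wwwwwwwwwsssssssss

T => wTs   [T → w T s]
wTs => wwTss   [T → w T s]
wwTss => wwwTsss   [T → w T s]
wwwTsss => wwwwTssss   [T → w T s]
wwwwTssss => wwwwwTsssss   [T → w T s]
wwwwwTsssss => wwwwwwTssssss   [T → w T s]
wwwwwwTssssss => wwwwwwwTsssssss   [T → w T s]
wwwwwwwTsssssss => wwwwwwwwTssssssss   [T → w T s]
wwwwwwwwTssssssss => wwwwwwwwwsssssssss   [T → w s]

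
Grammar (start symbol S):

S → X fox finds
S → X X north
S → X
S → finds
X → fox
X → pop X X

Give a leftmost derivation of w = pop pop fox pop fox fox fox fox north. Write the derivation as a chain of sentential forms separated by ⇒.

S ⇒ X X north ⇒ pop X X X north ⇒ pop pop X X X X north ⇒ pop pop fox X X X north ⇒ pop pop fox pop X X X X north ⇒ pop pop fox pop fox X X X north ⇒ pop pop fox pop fox fox X X north ⇒ pop pop fox pop fox fox fox X north ⇒ pop pop fox pop fox fox fox fox north

S ⇒ X X north   [S → X X north]
X X north ⇒ pop X X X north   [X → pop X X]
pop X X X north ⇒ pop pop X X X X north   [X → pop X X]
pop pop X X X X north ⇒ pop pop fox X X X north   [X → fox]
pop pop fox X X X north ⇒ pop pop fox pop X X X X north   [X → pop X X]
pop pop fox pop X X X X north ⇒ pop pop fox pop fox X X X north   [X → fox]
pop pop fox pop fox X X X north ⇒ pop pop fox pop fox fox X X north   [X → fox]
pop pop fox pop fox fox X X north ⇒ pop pop fox pop fox fox fox X north   [X → fox]
pop pop fox pop fox fox fox X north ⇒ pop pop fox pop fox fox fox fox north   [X → fox]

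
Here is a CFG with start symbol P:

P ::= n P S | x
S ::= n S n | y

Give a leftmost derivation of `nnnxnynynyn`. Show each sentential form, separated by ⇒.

P ⇒ nPS   [P ::= n P S]
nPS ⇒ nnPSS   [P ::= n P S]
nnPSS ⇒ nnnPSSS   [P ::= n P S]
nnnPSSS ⇒ nnnxSSS   [P ::= x]
nnnxSSS ⇒ nnnxnSnSS   [S ::= n S n]
nnnxnSnSS ⇒ nnnxnynSS   [S ::= y]
nnnxnynSS ⇒ nnnxnynyS   [S ::= y]
nnnxnynyS ⇒ nnnxnynynSn   [S ::= n S n]
nnnxnynynSn ⇒ nnnxnynynyn   [S ::= y]

P ⇒ nPS ⇒ nnPSS ⇒ nnnPSSS ⇒ nnnxSSS ⇒ nnnxnSnSS ⇒ nnnxnynSS ⇒ nnnxnynyS ⇒ nnnxnynynSn ⇒ nnnxnynynyn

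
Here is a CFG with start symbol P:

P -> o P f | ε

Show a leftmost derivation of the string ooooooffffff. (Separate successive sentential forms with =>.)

P => oPf => ooPff => oooPfff => ooooPffff => oooooPfffff => ooooooPffffff => ooooooffffff

P => oPf   [P -> o P f]
oPf => ooPff   [P -> o P f]
ooPff => oooPfff   [P -> o P f]
oooPfff => ooooPffff   [P -> o P f]
ooooPffff => oooooPfffff   [P -> o P f]
oooooPfffff => ooooooPffffff   [P -> o P f]
ooooooPffffff => ooooooffffff   [P -> ε]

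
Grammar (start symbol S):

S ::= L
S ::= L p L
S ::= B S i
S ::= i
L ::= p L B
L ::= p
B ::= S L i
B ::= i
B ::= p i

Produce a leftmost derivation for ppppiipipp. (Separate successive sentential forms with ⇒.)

S ⇒ LpL   [S ::= L p L]
LpL ⇒ pLBpL   [L ::= p L B]
pLBpL ⇒ ppLBBpL   [L ::= p L B]
ppLBBpL ⇒ pppLBBBpL   [L ::= p L B]
pppLBBBpL ⇒ ppppBBBpL   [L ::= p]
ppppBBBpL ⇒ ppppiBBpL   [B ::= i]
ppppiBBpL ⇒ ppppiiBpL   [B ::= i]
ppppiiBpL ⇒ ppppiipipL   [B ::= p i]
ppppiipipL ⇒ ppppiipipp   [L ::= p]

S ⇒ LpL ⇒ pLBpL ⇒ ppLBBpL ⇒ pppLBBBpL ⇒ ppppBBBpL ⇒ ppppiBBpL ⇒ ppppiiBpL ⇒ ppppiipipL ⇒ ppppiipipp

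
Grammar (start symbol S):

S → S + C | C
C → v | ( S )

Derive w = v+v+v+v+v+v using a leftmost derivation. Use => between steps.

S => S+C   [S → S + C]
S+C => S+C+C   [S → S + C]
S+C+C => S+C+C+C   [S → S + C]
S+C+C+C => S+C+C+C+C   [S → S + C]
S+C+C+C+C => S+C+C+C+C+C   [S → S + C]
S+C+C+C+C+C => C+C+C+C+C+C   [S → C]
C+C+C+C+C+C => v+C+C+C+C+C   [C → v]
v+C+C+C+C+C => v+v+C+C+C+C   [C → v]
v+v+C+C+C+C => v+v+v+C+C+C   [C → v]
v+v+v+C+C+C => v+v+v+v+C+C   [C → v]
v+v+v+v+C+C => v+v+v+v+v+C   [C → v]
v+v+v+v+v+C => v+v+v+v+v+v   [C → v]

S => S+C => S+C+C => S+C+C+C => S+C+C+C+C => S+C+C+C+C+C => C+C+C+C+C+C => v+C+C+C+C+C => v+v+C+C+C+C => v+v+v+C+C+C => v+v+v+v+C+C => v+v+v+v+v+C => v+v+v+v+v+v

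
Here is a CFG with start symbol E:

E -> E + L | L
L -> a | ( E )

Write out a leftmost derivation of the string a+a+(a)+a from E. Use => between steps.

E => E+L => E+L+L => E+L+L+L => L+L+L+L => a+L+L+L => a+a+L+L => a+a+(E)+L => a+a+(L)+L => a+a+(a)+L => a+a+(a)+a

E => E+L   [E -> E + L]
E+L => E+L+L   [E -> E + L]
E+L+L => E+L+L+L   [E -> E + L]
E+L+L+L => L+L+L+L   [E -> L]
L+L+L+L => a+L+L+L   [L -> a]
a+L+L+L => a+a+L+L   [L -> a]
a+a+L+L => a+a+(E)+L   [L -> ( E )]
a+a+(E)+L => a+a+(L)+L   [E -> L]
a+a+(L)+L => a+a+(a)+L   [L -> a]
a+a+(a)+L => a+a+(a)+a   [L -> a]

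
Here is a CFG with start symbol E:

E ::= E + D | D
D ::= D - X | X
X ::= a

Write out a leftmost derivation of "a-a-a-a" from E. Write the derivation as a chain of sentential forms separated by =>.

E=>D=>D-X=>D-X-X=>D-X-X-X=>X-X-X-X=>a-X-X-X=>a-a-X-X=>a-a-a-X=>a-a-a-a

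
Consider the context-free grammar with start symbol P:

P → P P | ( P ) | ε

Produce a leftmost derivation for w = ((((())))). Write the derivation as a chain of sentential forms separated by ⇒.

P ⇒ PP ⇒ (P)P ⇒ (PP)P ⇒ (PPP)P ⇒ (PPPP)P ⇒ ((P)PPP)P ⇒ (((P))PPP)P ⇒ ((((P)))PPP)P ⇒ (((((P))))PPP)P ⇒ ((((())))PPP)P ⇒ ((((())))PP)P ⇒ ((((())))P)P ⇒ ((((()))))P ⇒ ((((()))))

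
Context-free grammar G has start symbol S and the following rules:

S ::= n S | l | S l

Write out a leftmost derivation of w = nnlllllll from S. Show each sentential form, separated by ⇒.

S ⇒ Sl   [S ::= S l]
Sl ⇒ Sll   [S ::= S l]
Sll ⇒ nSll   [S ::= n S]
nSll ⇒ nnSll   [S ::= n S]
nnSll ⇒ nnSlll   [S ::= S l]
nnSlll ⇒ nnSllll   [S ::= S l]
nnSllll ⇒ nnSlllll   [S ::= S l]
nnSlllll ⇒ nnSllllll   [S ::= S l]
nnSllllll ⇒ nnlllllll   [S ::= l]

S⇒Sl⇒Sll⇒nSll⇒nnSll⇒nnSlll⇒nnSllll⇒nnSlllll⇒nnSllllll⇒nnlllllll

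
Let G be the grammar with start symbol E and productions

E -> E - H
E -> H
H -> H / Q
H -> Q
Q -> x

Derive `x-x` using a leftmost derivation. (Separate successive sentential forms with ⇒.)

E⇒E-H⇒H-H⇒Q-H⇒x-H⇒x-Q⇒x-x

E ⇒ E-H   [E -> E - H]
E-H ⇒ H-H   [E -> H]
H-H ⇒ Q-H   [H -> Q]
Q-H ⇒ x-H   [Q -> x]
x-H ⇒ x-Q   [H -> Q]
x-Q ⇒ x-x   [Q -> x]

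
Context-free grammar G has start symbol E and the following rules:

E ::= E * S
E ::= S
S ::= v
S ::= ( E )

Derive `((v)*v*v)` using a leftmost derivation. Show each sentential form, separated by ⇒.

E ⇒ S   [E ::= S]
S ⇒ (E)   [S ::= ( E )]
(E) ⇒ (E*S)   [E ::= E * S]
(E*S) ⇒ (E*S*S)   [E ::= E * S]
(E*S*S) ⇒ (S*S*S)   [E ::= S]
(S*S*S) ⇒ ((E)*S*S)   [S ::= ( E )]
((E)*S*S) ⇒ ((S)*S*S)   [E ::= S]
((S)*S*S) ⇒ ((v)*S*S)   [S ::= v]
((v)*S*S) ⇒ ((v)*v*S)   [S ::= v]
((v)*v*S) ⇒ ((v)*v*v)   [S ::= v]

E ⇒ S ⇒ (E) ⇒ (E*S) ⇒ (E*S*S) ⇒ (S*S*S) ⇒ ((E)*S*S) ⇒ ((S)*S*S) ⇒ ((v)*S*S) ⇒ ((v)*v*S) ⇒ ((v)*v*v)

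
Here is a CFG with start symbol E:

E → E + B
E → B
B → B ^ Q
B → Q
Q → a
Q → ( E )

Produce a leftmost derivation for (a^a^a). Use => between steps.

E => B => Q => (E) => (B) => (B^Q) => (B^Q^Q) => (Q^Q^Q) => (a^Q^Q) => (a^a^Q) => (a^a^a)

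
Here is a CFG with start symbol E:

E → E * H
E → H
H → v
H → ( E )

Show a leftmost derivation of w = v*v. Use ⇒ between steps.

E ⇒ E*H ⇒ H*H ⇒ v*H ⇒ v*v

E ⇒ E*H   [E → E * H]
E*H ⇒ H*H   [E → H]
H*H ⇒ v*H   [H → v]
v*H ⇒ v*v   [H → v]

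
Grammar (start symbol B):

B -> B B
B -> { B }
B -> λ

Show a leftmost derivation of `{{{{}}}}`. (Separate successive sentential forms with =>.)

B => BB => {B}B => {{B}}B => {{{B}}}B => {{{{B}}}}B => {{{{}}}}B => {{{{}}}}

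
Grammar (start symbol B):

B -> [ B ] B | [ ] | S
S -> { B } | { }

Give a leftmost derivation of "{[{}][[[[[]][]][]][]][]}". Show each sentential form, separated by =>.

B => S   [B -> S]
S => {B}   [S -> { B }]
{B} => {[B]B}   [B -> [ B ] B]
{[B]B} => {[S]B}   [B -> S]
{[S]B} => {[{}]B}   [S -> { }]
{[{}]B} => {[{}][B]B}   [B -> [ B ] B]
{[{}][B]B} => {[{}][[B]B]B}   [B -> [ B ] B]
{[{}][[B]B]B} => {[{}][[[B]B]B]B}   [B -> [ B ] B]
{[{}][[[B]B]B]B} => {[{}][[[[B]B]B]B]B}   [B -> [ B ] B]
{[{}][[[[B]B]B]B]B} => {[{}][[[[[]]B]B]B]B}   [B -> [ ]]
{[{}][[[[[]]B]B]B]B} => {[{}][[[[[]][]]B]B]B}   [B -> [ ]]
{[{}][[[[[]][]]B]B]B} => {[{}][[[[[]][]][]]B]B}   [B -> [ ]]
{[{}][[[[[]][]][]]B]B} => {[{}][[[[[]][]][]][]]B}   [B -> [ ]]
{[{}][[[[[]][]][]][]]B} => {[{}][[[[[]][]][]][]][]}   [B -> [ ]]

B => S => {B} => {[B]B} => {[S]B} => {[{}]B} => {[{}][B]B} => {[{}][[B]B]B} => {[{}][[[B]B]B]B} => {[{}][[[[B]B]B]B]B} => {[{}][[[[[]]B]B]B]B} => {[{}][[[[[]][]]B]B]B} => {[{}][[[[[]][]][]]B]B} => {[{}][[[[[]][]][]][]]B} => {[{}][[[[[]][]][]][]][]}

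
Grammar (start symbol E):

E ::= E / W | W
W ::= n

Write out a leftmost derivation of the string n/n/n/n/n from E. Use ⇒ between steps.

E ⇒ E/W ⇒ E/W/W ⇒ E/W/W/W ⇒ E/W/W/W/W ⇒ W/W/W/W/W ⇒ n/W/W/W/W ⇒ n/n/W/W/W ⇒ n/n/n/W/W ⇒ n/n/n/n/W ⇒ n/n/n/n/n

E ⇒ E/W   [E ::= E / W]
E/W ⇒ E/W/W   [E ::= E / W]
E/W/W ⇒ E/W/W/W   [E ::= E / W]
E/W/W/W ⇒ E/W/W/W/W   [E ::= E / W]
E/W/W/W/W ⇒ W/W/W/W/W   [E ::= W]
W/W/W/W/W ⇒ n/W/W/W/W   [W ::= n]
n/W/W/W/W ⇒ n/n/W/W/W   [W ::= n]
n/n/W/W/W ⇒ n/n/n/W/W   [W ::= n]
n/n/n/W/W ⇒ n/n/n/n/W   [W ::= n]
n/n/n/n/W ⇒ n/n/n/n/n   [W ::= n]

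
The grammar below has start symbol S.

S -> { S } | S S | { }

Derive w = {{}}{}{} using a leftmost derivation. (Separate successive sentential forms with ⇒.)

S⇒SS⇒SSS⇒{S}SS⇒{{}}SS⇒{{}}{}S⇒{{}}{}{}

S ⇒ SS   [S -> S S]
SS ⇒ SSS   [S -> S S]
SSS ⇒ {S}SS   [S -> { S }]
{S}SS ⇒ {{}}SS   [S -> { }]
{{}}SS ⇒ {{}}{}S   [S -> { }]
{{}}{}S ⇒ {{}}{}{}   [S -> { }]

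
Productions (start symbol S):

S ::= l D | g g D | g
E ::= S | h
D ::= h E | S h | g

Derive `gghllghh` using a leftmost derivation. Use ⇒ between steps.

S⇒ggD⇒gghE⇒gghS⇒gghlD⇒gghlSh⇒gghllDh⇒gghllShh⇒gghllghh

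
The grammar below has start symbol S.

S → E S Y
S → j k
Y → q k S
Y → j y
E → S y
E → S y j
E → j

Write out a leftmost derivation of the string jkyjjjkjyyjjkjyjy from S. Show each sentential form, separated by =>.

S=>ESY=>SyjSY=>jkyjSY=>jkyjESYY=>jkyjSyjSYY=>jkyjESYyjSYY=>jkyjjSYyjSYY=>jkyjjjkYyjSYY=>jkyjjjkjyyjSYY=>jkyjjjkjyyjjkYY=>jkyjjjkjyyjjkjyY=>jkyjjjkjyyjjkjyjy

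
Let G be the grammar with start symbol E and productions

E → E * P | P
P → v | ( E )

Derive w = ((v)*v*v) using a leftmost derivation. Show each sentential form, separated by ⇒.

E ⇒ P ⇒ (E) ⇒ (E*P) ⇒ (E*P*P) ⇒ (P*P*P) ⇒ ((E)*P*P) ⇒ ((P)*P*P) ⇒ ((v)*P*P) ⇒ ((v)*v*P) ⇒ ((v)*v*v)

E ⇒ P   [E → P]
P ⇒ (E)   [P → ( E )]
(E) ⇒ (E*P)   [E → E * P]
(E*P) ⇒ (E*P*P)   [E → E * P]
(E*P*P) ⇒ (P*P*P)   [E → P]
(P*P*P) ⇒ ((E)*P*P)   [P → ( E )]
((E)*P*P) ⇒ ((P)*P*P)   [E → P]
((P)*P*P) ⇒ ((v)*P*P)   [P → v]
((v)*P*P) ⇒ ((v)*v*P)   [P → v]
((v)*v*P) ⇒ ((v)*v*v)   [P → v]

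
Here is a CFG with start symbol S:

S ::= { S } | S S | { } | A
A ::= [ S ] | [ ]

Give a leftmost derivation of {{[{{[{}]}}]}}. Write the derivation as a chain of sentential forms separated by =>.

S => {S} => {{S}} => {{A}} => {{[S]}} => {{[{S}]}} => {{[{{S}}]}} => {{[{{A}}]}} => {{[{{[S]}}]}} => {{[{{[{}]}}]}}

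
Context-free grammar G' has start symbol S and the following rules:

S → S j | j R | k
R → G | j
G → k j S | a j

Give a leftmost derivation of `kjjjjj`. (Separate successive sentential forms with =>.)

S => Sj   [S → S j]
Sj => Sjj   [S → S j]
Sjj => Sjjj   [S → S j]
Sjjj => Sjjjj   [S → S j]
Sjjjj => Sjjjjj   [S → S j]
Sjjjjj => kjjjjj   [S → k]

S=>Sj=>Sjj=>Sjjj=>Sjjjj=>Sjjjjj=>kjjjjj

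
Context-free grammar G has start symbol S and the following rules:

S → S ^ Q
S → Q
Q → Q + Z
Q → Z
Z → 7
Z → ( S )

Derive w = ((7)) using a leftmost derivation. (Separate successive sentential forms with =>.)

S => Q   [S → Q]
Q => Z   [Q → Z]
Z => (S)   [Z → ( S )]
(S) => (Q)   [S → Q]
(Q) => (Z)   [Q → Z]
(Z) => ((S))   [Z → ( S )]
((S)) => ((Q))   [S → Q]
((Q)) => ((Z))   [Q → Z]
((Z)) => ((7))   [Z → 7]

S => Q => Z => (S) => (Q) => (Z) => ((S)) => ((Q)) => ((Z)) => ((7))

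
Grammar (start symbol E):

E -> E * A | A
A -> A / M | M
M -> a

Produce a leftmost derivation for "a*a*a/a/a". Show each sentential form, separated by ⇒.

E ⇒ E*A ⇒ E*A*A ⇒ A*A*A ⇒ M*A*A ⇒ a*A*A ⇒ a*M*A ⇒ a*a*A ⇒ a*a*A/M ⇒ a*a*A/M/M ⇒ a*a*M/M/M ⇒ a*a*a/M/M ⇒ a*a*a/a/M ⇒ a*a*a/a/a

E ⇒ E*A   [E -> E * A]
E*A ⇒ E*A*A   [E -> E * A]
E*A*A ⇒ A*A*A   [E -> A]
A*A*A ⇒ M*A*A   [A -> M]
M*A*A ⇒ a*A*A   [M -> a]
a*A*A ⇒ a*M*A   [A -> M]
a*M*A ⇒ a*a*A   [M -> a]
a*a*A ⇒ a*a*A/M   [A -> A / M]
a*a*A/M ⇒ a*a*A/M/M   [A -> A / M]
a*a*A/M/M ⇒ a*a*M/M/M   [A -> M]
a*a*M/M/M ⇒ a*a*a/M/M   [M -> a]
a*a*a/M/M ⇒ a*a*a/a/M   [M -> a]
a*a*a/a/M ⇒ a*a*a/a/a   [M -> a]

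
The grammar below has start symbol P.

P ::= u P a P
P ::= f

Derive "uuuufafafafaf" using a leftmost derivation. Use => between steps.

P=>uPaP=>uuPaPaP=>uuuPaPaPaP=>uuuuPaPaPaPaP=>uuuufaPaPaPaP=>uuuufafaPaPaP=>uuuufafafaPaP=>uuuufafafafaP=>uuuufafafafaf

P => uPaP   [P ::= u P a P]
uPaP => uuPaPaP   [P ::= u P a P]
uuPaPaP => uuuPaPaPaP   [P ::= u P a P]
uuuPaPaPaP => uuuuPaPaPaPaP   [P ::= u P a P]
uuuuPaPaPaPaP => uuuufaPaPaPaP   [P ::= f]
uuuufaPaPaPaP => uuuufafaPaPaP   [P ::= f]
uuuufafaPaPaP => uuuufafafaPaP   [P ::= f]
uuuufafafaPaP => uuuufafafafaP   [P ::= f]
uuuufafafafaP => uuuufafafafaf   [P ::= f]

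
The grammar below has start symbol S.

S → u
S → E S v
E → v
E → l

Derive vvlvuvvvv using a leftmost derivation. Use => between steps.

S => ESv => vSv => vESvv => vvSvv => vvESvvv => vvlSvvv => vvlESvvvv => vvlvSvvvv => vvlvuvvvv

S => ESv   [S → E S v]
ESv => vSv   [E → v]
vSv => vESvv   [S → E S v]
vESvv => vvSvv   [E → v]
vvSvv => vvESvvv   [S → E S v]
vvESvvv => vvlSvvv   [E → l]
vvlSvvv => vvlESvvvv   [S → E S v]
vvlESvvvv => vvlvSvvvv   [E → v]
vvlvSvvvv => vvlvuvvvv   [S → u]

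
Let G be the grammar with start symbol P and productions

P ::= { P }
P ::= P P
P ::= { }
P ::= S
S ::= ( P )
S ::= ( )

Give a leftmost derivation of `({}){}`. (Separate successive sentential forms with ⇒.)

P ⇒ PP   [P ::= P P]
PP ⇒ SP   [P ::= S]
SP ⇒ (P)P   [S ::= ( P )]
(P)P ⇒ ({})P   [P ::= { }]
({})P ⇒ ({}){}   [P ::= { }]

P⇒PP⇒SP⇒(P)P⇒({})P⇒({}){}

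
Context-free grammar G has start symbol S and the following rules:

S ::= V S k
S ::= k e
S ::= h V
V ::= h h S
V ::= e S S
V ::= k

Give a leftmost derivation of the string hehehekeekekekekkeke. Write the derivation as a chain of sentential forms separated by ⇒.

S⇒hV⇒heSS⇒hehVS⇒heheSSS⇒hehehVSS⇒heheheSSSS⇒hehehekeSSS⇒hehehekeVSkSS⇒hehehekeeSSSkSS⇒hehehekeekeSSkSS⇒hehehekeekekeSkSS⇒hehehekeekekekekSS⇒hehehekeekekekekkeS⇒hehehekeekekekekkeke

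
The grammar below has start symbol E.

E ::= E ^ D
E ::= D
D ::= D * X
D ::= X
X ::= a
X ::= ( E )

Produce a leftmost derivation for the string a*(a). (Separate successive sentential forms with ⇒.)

E ⇒ D   [E ::= D]
D ⇒ D*X   [D ::= D * X]
D*X ⇒ X*X   [D ::= X]
X*X ⇒ a*X   [X ::= a]
a*X ⇒ a*(E)   [X ::= ( E )]
a*(E) ⇒ a*(D)   [E ::= D]
a*(D) ⇒ a*(X)   [D ::= X]
a*(X) ⇒ a*(a)   [X ::= a]

E ⇒ D ⇒ D*X ⇒ X*X ⇒ a*X ⇒ a*(E) ⇒ a*(D) ⇒ a*(X) ⇒ a*(a)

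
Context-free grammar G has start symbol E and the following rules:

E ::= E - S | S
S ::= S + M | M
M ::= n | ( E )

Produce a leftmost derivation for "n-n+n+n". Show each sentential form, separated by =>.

E=>E-S=>S-S=>M-S=>n-S=>n-S+M=>n-S+M+M=>n-M+M+M=>n-n+M+M=>n-n+n+M=>n-n+n+n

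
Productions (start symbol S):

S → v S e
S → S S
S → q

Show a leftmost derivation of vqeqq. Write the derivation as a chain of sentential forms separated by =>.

S => SS   [S → S S]
SS => vSeS   [S → v S e]
vSeS => vqeS   [S → q]
vqeS => vqeSS   [S → S S]
vqeSS => vqeqS   [S → q]
vqeqS => vqeqq   [S → q]

S => SS => vSeS => vqeS => vqeSS => vqeqS => vqeqq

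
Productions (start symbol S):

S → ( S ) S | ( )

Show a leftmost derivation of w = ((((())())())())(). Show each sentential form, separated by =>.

S => (S)S => ((S)S)S => (((S)S)S)S => ((((S)S)S)S)S => ((((())S)S)S)S => ((((())())S)S)S => ((((())())())S)S => ((((())())())())S => ((((())())())())()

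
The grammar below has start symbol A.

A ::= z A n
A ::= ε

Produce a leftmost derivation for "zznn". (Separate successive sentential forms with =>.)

A=>zAn=>zzAnn=>zznn

A => zAn   [A ::= z A n]
zAn => zzAnn   [A ::= z A n]
zzAnn => zznn   [A ::= ε]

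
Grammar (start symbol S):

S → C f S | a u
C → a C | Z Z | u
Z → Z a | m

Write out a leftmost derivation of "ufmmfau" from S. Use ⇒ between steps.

S⇒CfS⇒ufS⇒ufCfS⇒ufZZfS⇒ufmZfS⇒ufmmfS⇒ufmmfau

S ⇒ CfS   [S → C f S]
CfS ⇒ ufS   [C → u]
ufS ⇒ ufCfS   [S → C f S]
ufCfS ⇒ ufZZfS   [C → Z Z]
ufZZfS ⇒ ufmZfS   [Z → m]
ufmZfS ⇒ ufmmfS   [Z → m]
ufmmfS ⇒ ufmmfau   [S → a u]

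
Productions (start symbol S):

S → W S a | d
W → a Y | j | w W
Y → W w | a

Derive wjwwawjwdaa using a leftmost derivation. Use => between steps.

S=>WSa=>wWSa=>wjSa=>wjWSaa=>wjwWSaa=>wjwwWSaa=>wjwwaYSaa=>wjwwaWwSaa=>wjwwawWwSaa=>wjwwawjwSaa=>wjwwawjwdaa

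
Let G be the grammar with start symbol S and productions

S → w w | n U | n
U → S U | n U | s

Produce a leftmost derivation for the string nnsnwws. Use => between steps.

S=>nU=>nSU=>nnUU=>nnsU=>nnsSU=>nnsnU=>nnsnSU=>nnsnwwU=>nnsnwws

S => nU   [S → n U]
nU => nSU   [U → S U]
nSU => nnUU   [S → n U]
nnUU => nnsU   [U → s]
nnsU => nnsSU   [U → S U]
nnsSU => nnsnU   [S → n]
nnsnU => nnsnSU   [U → S U]
nnsnSU => nnsnwwU   [S → w w]
nnsnwwU => nnsnwws   [U → s]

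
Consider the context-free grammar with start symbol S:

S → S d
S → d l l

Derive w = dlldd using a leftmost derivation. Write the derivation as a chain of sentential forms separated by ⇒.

S ⇒ Sd ⇒ Sdd ⇒ dlldd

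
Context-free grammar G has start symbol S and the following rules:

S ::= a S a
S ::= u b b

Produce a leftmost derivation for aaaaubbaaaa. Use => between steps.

S => aSa   [S ::= a S a]
aSa => aaSaa   [S ::= a S a]
aaSaa => aaaSaaa   [S ::= a S a]
aaaSaaa => aaaaSaaaa   [S ::= a S a]
aaaaSaaaa => aaaaubbaaaa   [S ::= u b b]

S => aSa => aaSaa => aaaSaaa => aaaaSaaaa => aaaaubbaaaa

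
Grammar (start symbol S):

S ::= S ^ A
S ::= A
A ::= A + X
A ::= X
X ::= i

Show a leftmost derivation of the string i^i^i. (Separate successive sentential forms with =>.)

S => S^A => S^A^A => A^A^A => X^A^A => i^A^A => i^X^A => i^i^A => i^i^X => i^i^i

S => S^A   [S ::= S ^ A]
S^A => S^A^A   [S ::= S ^ A]
S^A^A => A^A^A   [S ::= A]
A^A^A => X^A^A   [A ::= X]
X^A^A => i^A^A   [X ::= i]
i^A^A => i^X^A   [A ::= X]
i^X^A => i^i^A   [X ::= i]
i^i^A => i^i^X   [A ::= X]
i^i^X => i^i^i   [X ::= i]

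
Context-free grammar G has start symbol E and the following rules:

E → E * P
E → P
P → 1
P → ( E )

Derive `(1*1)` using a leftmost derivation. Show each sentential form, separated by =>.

E => P => (E) => (E*P) => (P*P) => (1*P) => (1*1)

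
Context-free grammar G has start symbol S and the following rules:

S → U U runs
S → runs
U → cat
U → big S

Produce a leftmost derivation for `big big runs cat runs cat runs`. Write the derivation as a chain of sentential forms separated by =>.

S => U U runs => big S U runs => big U U runs U runs => big big S U runs U runs => big big runs U runs U runs => big big runs cat runs U runs => big big runs cat runs cat runs

S => U U runs   [S → U U runs]
U U runs => big S U runs   [U → big S]
big S U runs => big U U runs U runs   [S → U U runs]
big U U runs U runs => big big S U runs U runs   [U → big S]
big big S U runs U runs => big big runs U runs U runs   [S → runs]
big big runs U runs U runs => big big runs cat runs U runs   [U → cat]
big big runs cat runs U runs => big big runs cat runs cat runs   [U → cat]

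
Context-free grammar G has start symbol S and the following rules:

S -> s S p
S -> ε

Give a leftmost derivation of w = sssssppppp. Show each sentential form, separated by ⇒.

S⇒sSp⇒ssSpp⇒sssSppp⇒ssssSpppp⇒sssssSppppp⇒sssssppppp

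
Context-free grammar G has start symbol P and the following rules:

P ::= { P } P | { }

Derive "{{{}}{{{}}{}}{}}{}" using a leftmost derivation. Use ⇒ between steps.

P ⇒ {P}P ⇒ {{P}P}P ⇒ {{{}}P}P ⇒ {{{}}{P}P}P ⇒ {{{}}{{P}P}P}P ⇒ {{{}}{{{}}P}P}P ⇒ {{{}}{{{}}{}}P}P ⇒ {{{}}{{{}}{}}{}}P ⇒ {{{}}{{{}}{}}{}}{}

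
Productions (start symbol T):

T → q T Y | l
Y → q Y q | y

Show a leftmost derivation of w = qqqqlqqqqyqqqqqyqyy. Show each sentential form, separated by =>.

T => qTY   [T → q T Y]
qTY => qqTYY   [T → q T Y]
qqTYY => qqqTYYY   [T → q T Y]
qqqTYYY => qqqqTYYYY   [T → q T Y]
qqqqTYYYY => qqqqlYYYY   [T → l]
qqqqlYYYY => qqqqlqYqYYY   [Y → q Y q]
qqqqlqYqYYY => qqqqlqqYqqYYY   [Y → q Y q]
qqqqlqqYqqYYY => qqqqlqqqYqqqYYY   [Y → q Y q]
qqqqlqqqYqqqYYY => qqqqlqqqqYqqqqYYY   [Y → q Y q]
qqqqlqqqqYqqqqYYY => qqqqlqqqqyqqqqYYY   [Y → y]
qqqqlqqqqyqqqqYYY => qqqqlqqqqyqqqqqYqYY   [Y → q Y q]
qqqqlqqqqyqqqqqYqYY => qqqqlqqqqyqqqqqyqYY   [Y → y]
qqqqlqqqqyqqqqqyqYY => qqqqlqqqqyqqqqqyqyY   [Y → y]
qqqqlqqqqyqqqqqyqyY => qqqqlqqqqyqqqqqyqyy   [Y → y]

T => qTY => qqTYY => qqqTYYY => qqqqTYYYY => qqqqlYYYY => qqqqlqYqYYY => qqqqlqqYqqYYY => qqqqlqqqYqqqYYY => qqqqlqqqqYqqqqYYY => qqqqlqqqqyqqqqYYY => qqqqlqqqqyqqqqqYqYY => qqqqlqqqqyqqqqqyqYY => qqqqlqqqqyqqqqqyqyY => qqqqlqqqqyqqqqqyqyy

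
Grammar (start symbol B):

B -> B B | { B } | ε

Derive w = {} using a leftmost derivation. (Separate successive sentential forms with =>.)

B => BB   [B -> B B]
BB => BBB   [B -> B B]
BBB => {B}BB   [B -> { B }]
{B}BB => {}BB   [B -> ε]
{}BB => {}B   [B -> ε]
{}B => {}   [B -> ε]

B => BB => BBB => {B}BB => {}BB => {}B => {}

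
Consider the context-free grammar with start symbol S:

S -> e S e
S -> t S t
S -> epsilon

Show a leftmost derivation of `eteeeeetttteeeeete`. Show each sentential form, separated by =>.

S=>eSe=>etSte=>eteSete=>eteeSeete=>eteeeSeeete=>eteeeeSeeeete=>eteeeeeSeeeeete=>eteeeeetSteeeeete=>eteeeeettStteeeeete=>eteeeeetttteeeeete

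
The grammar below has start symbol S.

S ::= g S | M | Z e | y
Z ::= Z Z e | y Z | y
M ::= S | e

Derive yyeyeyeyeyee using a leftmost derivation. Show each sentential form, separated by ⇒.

S ⇒ Ze ⇒ ZZee ⇒ ZZeZee ⇒ ZZeZeZee ⇒ ZZeZeZeZee ⇒ ZZeZeZeZeZee ⇒ yZeZeZeZeZee ⇒ yyeZeZeZeZee ⇒ yyeyeZeZeZee ⇒ yyeyeyeZeZee ⇒ yyeyeyeyeZee ⇒ yyeyeyeyeyee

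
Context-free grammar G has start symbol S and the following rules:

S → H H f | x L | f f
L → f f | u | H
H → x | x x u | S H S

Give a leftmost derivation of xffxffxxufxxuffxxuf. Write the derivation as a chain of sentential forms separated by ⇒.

S ⇒ HHf   [S → H H f]
HHf ⇒ SHSHf   [H → S H S]
SHSHf ⇒ HHfHSHf   [S → H H f]
HHfHSHf ⇒ SHSHfHSHf   [H → S H S]
SHSHfHSHf ⇒ xLHSHfHSHf   [S → x L]
xLHSHfHSHf ⇒ xffHSHfHSHf   [L → f f]
xffHSHfHSHf ⇒ xffxSHfHSHf   [H → x]
xffxSHfHSHf ⇒ xffxffHfHSHf   [S → f f]
xffxffHfHSHf ⇒ xffxffxxufHSHf   [H → x x u]
xffxffxxufHSHf ⇒ xffxffxxufxxuSHf   [H → x x u]
xffxffxxufxxuSHf ⇒ xffxffxxufxxuffHf   [S → f f]
xffxffxxufxxuffHf ⇒ xffxffxxufxxuffxxuf   [H → x x u]

S ⇒ HHf ⇒ SHSHf ⇒ HHfHSHf ⇒ SHSHfHSHf ⇒ xLHSHfHSHf ⇒ xffHSHfHSHf ⇒ xffxSHfHSHf ⇒ xffxffHfHSHf ⇒ xffxffxxufHSHf ⇒ xffxffxxufxxuSHf ⇒ xffxffxxufxxuffHf ⇒ xffxffxxufxxuffxxuf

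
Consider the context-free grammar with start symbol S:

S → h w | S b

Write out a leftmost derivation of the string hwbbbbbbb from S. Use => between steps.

S => Sb => Sbb => Sbbb => Sbbbb => Sbbbbb => Sbbbbbb => Sbbbbbbb => hwbbbbbbb

S => Sb   [S → S b]
Sb => Sbb   [S → S b]
Sbb => Sbbb   [S → S b]
Sbbb => Sbbbb   [S → S b]
Sbbbb => Sbbbbb   [S → S b]
Sbbbbb => Sbbbbbb   [S → S b]
Sbbbbbb => Sbbbbbbb   [S → S b]
Sbbbbbbb => hwbbbbbbb   [S → h w]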